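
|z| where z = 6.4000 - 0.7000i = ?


|z| = sqrt(6.4^2 + (-0.7)^2) = sqrt(40.96 + 0.49) = sqrt(41.45) = 6.4382

|z| = 6.4382


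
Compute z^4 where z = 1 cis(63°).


r^4 = 1^4 = 1
n*theta = 4*63° = 252° = 252° (mod 360)
a = 1*cos(252°) = -0.3090
b = 1*sin(252°) = -0.9511

1 cis(252°) = -0.3090 - 0.9511i


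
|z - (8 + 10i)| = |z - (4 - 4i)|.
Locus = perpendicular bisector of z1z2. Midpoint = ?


Equal distances means the locus is the perpendicular bisector of z1 and z2.
Midpoint = ((8+4)/2, (10+(-4))/2) = (6.0000, 3.0000)

Perpendicular bisector through (6.0000, 3.0000)


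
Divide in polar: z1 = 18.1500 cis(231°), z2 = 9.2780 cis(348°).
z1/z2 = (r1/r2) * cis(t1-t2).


r = 18.1500 / 9.2780 = 1.9562
theta = 231° - 348° = -117° = 243° (mod 360)

1.9562 cis(243°)


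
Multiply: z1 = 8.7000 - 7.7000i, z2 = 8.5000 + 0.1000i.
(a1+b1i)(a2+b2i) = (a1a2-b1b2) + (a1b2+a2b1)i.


Real = 8.7*8.5 - (-7.7)*0.1 = 73.95 - (-0.77) = 74.72
Imag = 8.7*0.1 + 8.5*(-7.7) = 0.87 - (65.45) = -64.58

74.7200 - 64.5800i


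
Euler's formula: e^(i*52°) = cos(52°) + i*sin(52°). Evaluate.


cos(52°) = 0.6157
sin(52°) = 0.7880

e^(i*52°) = 0.6157 + 0.7880i


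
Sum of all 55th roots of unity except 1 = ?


With w = e^(2*pi*i/55), all 55 of the 55th roots of unity w^0 = 1, w, ..., w^(54) sum to 0: 1 + w + ... + w^(54) = (1 - w^55)/(1 - w) = 0 since w^55 = 1, w ≠ 1.
Removing the root 1: w + w^2 + ... + w^(54) = 0 - 1 = -1

Sum = -1


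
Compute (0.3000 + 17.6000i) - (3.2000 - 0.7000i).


Real: 0.3 - 3.2 = -2.9
Imag: 17.6 + 0.7 = 18.3

-2.9000 + 18.3000i


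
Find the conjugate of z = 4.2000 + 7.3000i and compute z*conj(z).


z_bar = 4.2000 - 7.3000i
z*z_bar = 4.2^2 + 7.3^2 = 17.64 + 53.29 = 70.93

z_bar = 4.2000 - 7.3000i, z*z_bar = 70.93


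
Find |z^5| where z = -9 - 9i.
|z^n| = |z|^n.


|z| = sqrt(81+81) = sqrt(162) = 12.7279
|z^5| = |z|^5 = (sqrt(162))^5 = 162^2 * sqrt(162) = 26244*sqrt(162)

|z^5| = 26244*sqrt(162) ≈ 334031.5866


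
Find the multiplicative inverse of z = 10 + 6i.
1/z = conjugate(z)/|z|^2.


|z|^2 = 100+36 = 136
1/z = (10 - 6i)/136

1/z = 0.0735 - 0.0441i


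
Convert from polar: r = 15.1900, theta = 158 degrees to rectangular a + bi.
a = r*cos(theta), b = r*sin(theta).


a = 15.1900*cos(158°) = 15.1900*(-0.92718) = -14.0839
b = 15.1900*sin(158°) = 15.1900*0.37461 = 5.6903

-14.0839 + 5.6903i


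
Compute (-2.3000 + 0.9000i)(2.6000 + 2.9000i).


Real = -2.3*2.6 - 0.9*2.9 = -5.98 - 2.61 = -8.59
Imag = -2.3*2.9 + 2.6*0.9 = -6.67 + 2.34 = -4.33

-8.5900 - 4.3300i


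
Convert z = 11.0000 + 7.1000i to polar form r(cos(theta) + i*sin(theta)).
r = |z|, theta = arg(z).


r = sqrt(121+50.41) = sqrt(171.41) = 13.0924
theta = atan2(7.1, 11) = 32.8404 degrees

r = 13.0924, theta = 32.8404 degrees


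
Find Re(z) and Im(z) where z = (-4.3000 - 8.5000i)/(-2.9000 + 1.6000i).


Multiply by conjugate: (-4.3000 - 8.5000i)(-2.9000 - 1.6000i) / ((-2.9)^2 + 1.6^2)
Numerator real = -4.3*(-2.9) - (8.5)*1.6 = -1.13
Numerator imag = -8.5*(-2.9) - (-4.3)*1.6 = 31.53
Denominator = 10.97
Re(z) = -1.13/10.97 = -0.1030
Im(z) = 31.53/10.97 = 2.8742

Re(z) = -0.1030, Im(z) = 2.8742


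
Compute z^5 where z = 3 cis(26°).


r^5 = 3^5 = 243
n*theta = 5*26° = 130° = 130° (mod 360)
a = 243*cos(130°) = -156.1974
b = 243*sin(130°) = 186.1488

243 cis(130°) = -156.1974 + 186.1488i


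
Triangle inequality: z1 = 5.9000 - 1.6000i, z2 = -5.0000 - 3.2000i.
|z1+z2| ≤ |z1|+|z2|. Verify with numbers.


|z1| = sqrt(5.9^2 + (-1.6)^2) = sqrt(37.37) = 6.1131
|z2| = sqrt((-5)^2 + (-3.2)^2) = sqrt(35.24) = 5.9363
z1+z2 = 0.9000 - 4.8000i
|z1+z2| = sqrt(23.85) = 4.8836
|z1|+|z2| = 6.1131 + 5.9363 = 12.0494

|z1+z2| = 4.8836 ≤ |z1|+|z2| = 12.0494 (verified)


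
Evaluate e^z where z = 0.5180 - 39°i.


e^0.5180 = 1.6787
cos(-39°) = 0.77715
sin(-39°) = -0.6293
Real = 1.6787*0.77715 = 1.3046
Imag = 1.6787*(-0.6293) = -1.0564

1.3046 - 1.0564i


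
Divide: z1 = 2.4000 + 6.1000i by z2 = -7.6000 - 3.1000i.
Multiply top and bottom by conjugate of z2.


Conjugate of z2 = -7.6000 + 3.1000i
Numerator: (2.4000 + 6.1000i)(-7.6000 + 3.1000i) = -37.1500 - 38.9200i
Denominator: (-7.6)^2 + (-3.1)^2 = 67.37
Result = (-37.1500 - 38.9200i)/67.37

-0.5514 - 0.5777i


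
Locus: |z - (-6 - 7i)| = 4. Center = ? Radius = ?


|z - z0| = r is a circle with center z0 and radius r.
Center = (-6, -7), radius = 4

Circle with center (-6, -7) and radius 4


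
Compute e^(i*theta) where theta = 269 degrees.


cos(269°) = -0.0175
sin(269°) = -0.9998

e^(i*269°) = -0.0175 - 0.9998i


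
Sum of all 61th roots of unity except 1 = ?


With w = e^(2*pi*i/61), all 61 of the 61th roots of unity w^0 = 1, w, ..., w^(60) sum to 0: 1 + w + ... + w^(60) = (1 - w^61)/(1 - w) = 0 since w^61 = 1, w ≠ 1.
Removing the root 1: w + w^2 + ... + w^(60) = 0 - 1 = -1

Sum = -1


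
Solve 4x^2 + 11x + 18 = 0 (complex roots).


disc = 11^2 - 4*4*18 = 121 - 288 = -167
sqrt(|disc|) = sqrt(167) = 12.9228
Real part = -11/(2*4) = -1.3750
Imag part = 12.9228/(2*4) = 1.6154

-1.3750 ± 1.6154i


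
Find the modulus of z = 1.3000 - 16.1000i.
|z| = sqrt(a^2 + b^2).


|z| = sqrt(1.3^2 + (-16.1)^2) = sqrt(1.69 + 259.21) = sqrt(260.9) = 16.1524

|z| = 16.1524


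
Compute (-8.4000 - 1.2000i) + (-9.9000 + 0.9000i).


Real: -8.4 - 9.9 = -18.3
Imag: -1.2 + 0.9 = -0.3

-18.3000 - 0.3000i


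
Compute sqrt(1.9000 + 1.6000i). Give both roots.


|z| = sqrt(3.61+2.56) = 2.4839
sqrt((|z|+a)/2) = sqrt((2.4839+1.9)/2) = sqrt(2.1920) = 1.4805
sqrt((|z|-a)/2) = sqrt((2.4839-1.9)/2) = sqrt(0.2920) = 0.5403

±(1.4805 + 0.5403i) i.e. 1.4805 + 0.5403i and -1.4805 - 0.5403i


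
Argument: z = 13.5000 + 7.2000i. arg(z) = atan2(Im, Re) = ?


Re = 13.5, Im = 7.2
arg = atan2(7.2, 13.5) = 28.0725 degrees

arg(z) = 28.0725 degrees


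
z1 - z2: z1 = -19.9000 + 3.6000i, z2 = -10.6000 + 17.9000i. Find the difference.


Real: -19.9 + 10.6 = -9.3
Imag: 3.6 - 17.9 = -14.3

-9.3000 - 14.3000i


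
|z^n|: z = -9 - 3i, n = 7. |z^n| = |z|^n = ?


|z| = sqrt(81+9) = sqrt(90) = 9.4868
|z^7| = |z|^7 = (sqrt(90))^7 = 90^3 * sqrt(90) = 729000*sqrt(90)

|z^7| = 729000*sqrt(90) ≈ 6915901.2428


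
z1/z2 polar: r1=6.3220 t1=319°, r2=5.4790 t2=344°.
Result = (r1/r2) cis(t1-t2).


r = 6.3220 / 5.4790 = 1.1539
theta = 319° - 344° = -25° = 335° (mod 360)

1.1539 cis(335°)


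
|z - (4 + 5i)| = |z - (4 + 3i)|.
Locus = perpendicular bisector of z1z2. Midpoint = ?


Equal distances means the locus is the perpendicular bisector of z1 and z2.
Midpoint = ((4+4)/2, (5+3)/2) = (4.0000, 4.0000)

Perpendicular bisector through (4.0000, 4.0000)


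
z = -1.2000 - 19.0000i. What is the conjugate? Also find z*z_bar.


z_bar = -1.2000 + 19.0000i
z*z_bar = (-1.2)^2 + (-19)^2 = 1.44 + 361 = 362.44

z_bar = -1.2000 + 19.0000i, z*z_bar = 362.44


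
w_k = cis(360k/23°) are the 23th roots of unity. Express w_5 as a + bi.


Angle = 360*5/23 = 78.2609°
a = cos(78.2609°) = 0.2035
b = sin(78.2609°) = 0.9791

0.2035 + 0.9791i


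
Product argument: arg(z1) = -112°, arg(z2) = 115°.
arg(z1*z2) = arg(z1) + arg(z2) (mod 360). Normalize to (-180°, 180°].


arg(z1*z2) = -112° + 115° = 3°
Normalized to (-180°, 180°]: 3°

3°


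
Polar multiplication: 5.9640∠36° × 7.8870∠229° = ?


r = 5.9640 * 7.8870 = 47.0381
theta = 36° + 229° = 265° = 265° (mod 360)

47.0381 cis(265°)


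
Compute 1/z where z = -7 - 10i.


|z|^2 = 49+100 = 149
1/z = (-7 + 10i)/149

1/z = -0.0470 + 0.0671i


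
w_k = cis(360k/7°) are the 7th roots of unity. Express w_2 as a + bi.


Angle = 360*2/7 = 102.8571°
a = cos(102.8571°) = -0.2225
b = sin(102.8571°) = 0.9749

-0.2225 + 0.9749i


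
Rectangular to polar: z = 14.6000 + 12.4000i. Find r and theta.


r = sqrt(213.16+153.76) = sqrt(366.92) = 19.1552
theta = atan2(12.4, 14.6) = 40.3417 degrees

r = 19.1552, theta = 40.3417 degrees


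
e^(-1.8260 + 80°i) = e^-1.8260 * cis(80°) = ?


e^-1.8260 = 0.16106
cos(80°) = 0.1736
sin(80°) = 0.9848
Real = 0.16106*0.1736 = 0.0280
Imag = 0.16106*0.9848 = 0.1586

0.0280 + 0.1586i


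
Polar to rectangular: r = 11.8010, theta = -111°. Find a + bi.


a = 11.8010*cos(-111°) = 11.8010*(-0.35837) = -4.2291
b = 11.8010*sin(-111°) = 11.8010*(-0.93358) = -11.0172

-4.2291 - 11.0172i


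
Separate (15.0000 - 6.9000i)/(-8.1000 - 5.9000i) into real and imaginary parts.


Multiply by conjugate: (15.0000 - 6.9000i)(-8.1000 + 5.9000i) / ((-8.1)^2 + (-5.9)^2)
Numerator real = 15*(-8.1) - (6.9)*(-5.9) = -80.79
Numerator imag = -6.9*(-8.1) - 15*(-5.9) = 144.39
Denominator = 100.42
Re(z) = -80.79/100.42 = -0.8045
Im(z) = 144.39/100.42 = 1.4379

Re(z) = -0.8045, Im(z) = 1.4379


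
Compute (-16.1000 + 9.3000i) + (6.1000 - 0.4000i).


Real: -16.1 + 6.1 = -10
Imag: 9.3 - 0.4 = 8.9

-10.0000 + 8.9000i


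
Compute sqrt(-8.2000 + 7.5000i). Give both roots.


|z| = sqrt(67.24+56.25) = 11.1126
sqrt((|z|+a)/2) = sqrt((11.1126+(-8.2))/2) = sqrt(1.4563) = 1.2068
sqrt((|z|-a)/2) = sqrt((11.1126-(-8.2))/2) = sqrt(9.6563) = 3.1075

±(1.2068 + 3.1075i) i.e. 1.2068 + 3.1075i and -1.2068 - 3.1075i


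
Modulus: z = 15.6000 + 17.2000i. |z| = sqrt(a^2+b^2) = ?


|z| = sqrt(15.6^2 + 17.2^2) = sqrt(243.36 + 295.84) = sqrt(539.2) = 23.2207

|z| = 23.2207


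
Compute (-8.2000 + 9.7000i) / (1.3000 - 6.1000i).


Conjugate of z2 = 1.3000 + 6.1000i
Numerator: (-8.2000 + 9.7000i)(1.3000 + 6.1000i) = -69.8300 - 37.4100i
Denominator: 1.3^2 + (-6.1)^2 = 38.9
Result = (-69.8300 - 37.4100i)/38.9

-1.7951 - 0.9617i


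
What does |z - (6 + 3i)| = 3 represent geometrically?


|z - z0| = r is a circle with center z0 and radius r.
Center = (6, 3), radius = 3

Circle with center (6, 3) and radius 3


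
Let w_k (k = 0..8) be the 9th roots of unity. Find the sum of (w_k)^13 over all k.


The roots are w_k = w^k with w = e^(2*pi*i/9), and (w^k)^13 = (w^13)^k.
So S = 1 + u + u^2 + ... + u^(8) with u = w^13.
13 = 1*9 + 4, so 13 is not a multiple of 9: u = (w^9)^1 * w^4 = w^4 ≠ 1 (w is a primitive 9th root), while u^9 = (w^9)^13 = 1.
Geometric series: S = (1 - u^9)/(1 - u) = (1 - 1)/(1 - u) = 0

S = 0


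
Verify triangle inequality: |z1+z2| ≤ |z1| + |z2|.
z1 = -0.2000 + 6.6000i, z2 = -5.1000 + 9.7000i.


|z1| = sqrt((-0.2)^2 + 6.6^2) = sqrt(43.6) = 6.6030
|z2| = sqrt((-5.1)^2 + 9.7^2) = sqrt(120.1) = 10.9590
z1+z2 = -5.3000 + 16.3000i
|z1+z2| = sqrt(293.78) = 17.1400
|z1|+|z2| = 6.6030 + 10.9590 = 17.5620

|z1+z2| = 17.1400 ≤ |z1|+|z2| = 17.5620 (verified)


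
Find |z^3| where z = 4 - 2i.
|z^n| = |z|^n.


|z| = sqrt(16+4) = sqrt(20) = 4.4721
|z^3| = |z|^3 = (sqrt(20))^3 = 20*sqrt(20)

|z^3| = 20*sqrt(20) ≈ 89.4427


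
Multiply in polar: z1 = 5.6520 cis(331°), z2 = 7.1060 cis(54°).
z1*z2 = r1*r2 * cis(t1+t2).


r = 5.6520 * 7.1060 = 40.1631
theta = 331° + 54° = 385° = 25° (mod 360)

40.1631 cis(25°)


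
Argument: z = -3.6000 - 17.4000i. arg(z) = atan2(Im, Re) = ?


Re = -3.6, Im = -17.4
arg = atan2(-17.4, -3.6) = -101.6894 degrees

arg(z) = -101.6894 degrees


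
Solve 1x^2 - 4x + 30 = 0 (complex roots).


disc = (-4)^2 - 4*1*30 = 16 - 120 = -104
sqrt(|disc|) = sqrt(104) = 10.1980
Real part = 4/(2*1) = 2.0000
Imag part = 10.1980/(2*1) = 5.0990

2.0000 ± 5.0990i


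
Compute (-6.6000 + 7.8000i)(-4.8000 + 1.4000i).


Real = -6.6*(-4.8) - 7.8*1.4 = 31.68 - 10.92 = 20.76
Imag = -6.6*1.4 - (4.8)*7.8 = -9.24 - (37.44) = -46.68

20.7600 - 46.6800i


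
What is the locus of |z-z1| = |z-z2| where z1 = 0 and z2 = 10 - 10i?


Equal distances means the locus is the perpendicular bisector of z1 and z2.
Midpoint = ((0+10)/2, (0+(-10))/2) = (5.0000, -5.0000)

Perpendicular bisector through (5.0000, -5.0000)


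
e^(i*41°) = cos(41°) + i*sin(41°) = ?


cos(41°) = 0.7547
sin(41°) = 0.6561

e^(i*41°) = 0.7547 + 0.6561i


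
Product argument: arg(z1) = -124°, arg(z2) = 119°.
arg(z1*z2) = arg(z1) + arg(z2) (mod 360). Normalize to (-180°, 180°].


arg(z1*z2) = -124° + 119° = -5°
Normalized to (-180°, 180°]: -5°

-5°


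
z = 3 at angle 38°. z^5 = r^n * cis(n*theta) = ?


r^5 = 3^5 = 243
n*theta = 5*38° = 190° = 190° (mod 360)
a = 243*cos(190°) = -239.3083
b = 243*sin(190°) = -42.1965

243 cis(190°) = -239.3083 - 42.1965i


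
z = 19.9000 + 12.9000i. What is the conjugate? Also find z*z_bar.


z_bar = 19.9000 - 12.9000i
z*z_bar = 19.9^2 + 12.9^2 = 396.01 + 166.41 = 562.42

z_bar = 19.9000 - 12.9000i, z*z_bar = 562.42


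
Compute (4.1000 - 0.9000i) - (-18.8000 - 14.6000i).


Real: 4.1 + 18.8 = 22.9
Imag: -0.9 + 14.6 = 13.7

22.9000 + 13.7000i


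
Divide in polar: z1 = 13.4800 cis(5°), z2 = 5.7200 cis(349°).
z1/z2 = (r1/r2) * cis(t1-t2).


r = 13.4800 / 5.7200 = 2.3566
theta = 5° - 349° = -344° = 16° (mod 360)

2.3566 cis(16°)


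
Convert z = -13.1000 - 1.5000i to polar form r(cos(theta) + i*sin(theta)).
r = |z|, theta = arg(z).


r = sqrt(171.61+2.25) = sqrt(173.86) = 13.1856
theta = atan2(-1.5, -13.1) = -173.4679 degrees

r = 13.1856, theta = -173.4679 degrees


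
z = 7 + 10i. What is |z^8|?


|z| = sqrt(49+100) = sqrt(149) = 12.2066
|z^8| = |z|^8 = (sqrt(149))^8 = 149^4 = 492884401

|z^8| = 492884401


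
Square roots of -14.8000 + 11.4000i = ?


|z| = sqrt(219.04+129.96) = 18.6815
sqrt((|z|+a)/2) = sqrt((18.6815+(-14.8))/2) = sqrt(1.9408) = 1.3931
sqrt((|z|-a)/2) = sqrt((18.6815-(-14.8))/2) = sqrt(16.7408) = 4.0915

±(1.3931 + 4.0915i) i.e. 1.3931 + 4.0915i and -1.3931 - 4.0915i


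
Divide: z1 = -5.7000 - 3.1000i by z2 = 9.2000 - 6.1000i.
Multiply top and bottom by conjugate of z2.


Conjugate of z2 = 9.2000 + 6.1000i
Numerator: (-5.7000 - 3.1000i)(9.2000 + 6.1000i) = -33.5300 - 63.2900i
Denominator: 9.2^2 + (-6.1)^2 = 121.85
Result = (-33.5300 - 63.2900i)/121.85

-0.2752 - 0.5194i


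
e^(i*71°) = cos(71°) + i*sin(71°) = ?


cos(71°) = 0.3256
sin(71°) = 0.9455

e^(i*71°) = 0.3256 + 0.9455i


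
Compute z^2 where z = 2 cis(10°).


r^2 = 2^2 = 4
n*theta = 2*10° = 20° = 20° (mod 360)
a = 4*cos(20°) = 3.7588
b = 4*sin(20°) = 1.3681

4 cis(20°) = 3.7588 + 1.3681i


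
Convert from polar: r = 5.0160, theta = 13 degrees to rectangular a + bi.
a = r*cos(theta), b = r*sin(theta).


a = 5.0160*cos(13°) = 5.0160*0.97437 = 4.8874
b = 5.0160*sin(13°) = 5.0160*0.224951 = 1.1284

4.8874 + 1.1284i


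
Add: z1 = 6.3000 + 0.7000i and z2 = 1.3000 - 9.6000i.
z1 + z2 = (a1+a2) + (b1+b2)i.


Real: 6.3 + 1.3 = 7.6
Imag: 0.7 - 9.6 = -8.9

7.6000 - 8.9000i


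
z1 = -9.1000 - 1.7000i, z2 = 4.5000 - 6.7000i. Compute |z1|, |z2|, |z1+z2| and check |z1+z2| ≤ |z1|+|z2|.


|z1| = sqrt((-9.1)^2 + (-1.7)^2) = sqrt(85.7) = 9.2574
|z2| = sqrt(4.5^2 + (-6.7)^2) = sqrt(65.14) = 8.0709
z1+z2 = -4.6000 - 8.4000i
|z1+z2| = sqrt(91.72) = 9.5771
|z1|+|z2| = 9.2574 + 8.0709 = 17.3283

|z1+z2| = 9.5771 ≤ |z1|+|z2| = 17.3283 (verified)


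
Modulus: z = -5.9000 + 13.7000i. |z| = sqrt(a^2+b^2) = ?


|z| = sqrt((-5.9)^2 + 13.7^2) = sqrt(34.81 + 187.69) = sqrt(222.5) = 14.9164

|z| = 14.9164


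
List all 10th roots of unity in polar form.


The 10th roots of unity are cis(360k/10°) for k=0..9
Angle step = 360/10 = 36°
Primitive root: cis(36°)
Primitive root = 0.8090 + 0.5878i

10 roots at angles: 0°, 36°, 72°, 108°, 144°, 180°, 216°, 252°, 288°, 324°


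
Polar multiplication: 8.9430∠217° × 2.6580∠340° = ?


r = 8.9430 * 2.6580 = 23.7705
theta = 217° + 340° = 557° = 197° (mod 360)

23.7705 cis(197°)


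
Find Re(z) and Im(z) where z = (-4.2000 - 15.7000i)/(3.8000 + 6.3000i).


Multiply by conjugate: (-4.2000 - 15.7000i)(3.8000 - 6.3000i) / (3.8^2 + 6.3^2)
Numerator real = -4.2*3.8 - (15.7)*6.3 = -114.87
Numerator imag = -15.7*3.8 - (-4.2)*6.3 = -33.2
Denominator = 54.13
Re(z) = -114.87/54.13 = -2.1221
Im(z) = -33.2/54.13 = -0.6133

Re(z) = -2.1221, Im(z) = -0.6133


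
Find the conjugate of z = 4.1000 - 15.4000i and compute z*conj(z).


z_bar = 4.1000 + 15.4000i
z*z_bar = 4.1^2 + (-15.4)^2 = 16.81 + 237.16 = 253.97

z_bar = 4.1000 + 15.4000i, z*z_bar = 253.97


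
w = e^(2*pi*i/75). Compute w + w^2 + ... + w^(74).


With w = e^(2*pi*i/75), all 75 of the 75th roots of unity w^0 = 1, w, ..., w^(74) sum to 0: 1 + w + ... + w^(74) = (1 - w^75)/(1 - w) = 0 since w^75 = 1, w ≠ 1.
Removing the root 1: w + w^2 + ... + w^(74) = 0 - 1 = -1

Sum = -1


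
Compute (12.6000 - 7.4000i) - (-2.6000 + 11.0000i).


Real: 12.6 + 2.6 = 15.2
Imag: -7.4 - 11 = -18.4

15.2000 - 18.4000i


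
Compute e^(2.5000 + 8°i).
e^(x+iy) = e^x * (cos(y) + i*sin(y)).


e^2.5000 = 12.1825
cos(8°) = 0.990268
sin(8°) = 0.139173
Real = 12.1825*0.990268 = 12.0639
Imag = 12.1825*0.139173 = 1.6955

12.0639 + 1.6955i


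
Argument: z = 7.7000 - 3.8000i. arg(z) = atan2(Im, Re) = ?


Re = 7.7, Im = -3.8
arg = atan2(-3.8, 7.7) = -26.2666 degrees

arg(z) = -26.2666 degrees


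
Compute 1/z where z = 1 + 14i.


|z|^2 = 1+196 = 197
1/z = (1 - 14i)/197

1/z = 0.0051 - 0.0711i


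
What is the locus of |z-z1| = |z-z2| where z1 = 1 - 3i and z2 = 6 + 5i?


Equal distances means the locus is the perpendicular bisector of z1 and z2.
Midpoint = ((1+6)/2, (-3+5)/2) = (3.5000, 1.0000)

Perpendicular bisector through (3.5000, 1.0000)


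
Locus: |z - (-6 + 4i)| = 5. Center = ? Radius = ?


|z - z0| = r is a circle with center z0 and radius r.
Center = (-6, 4), radius = 5

Circle with center (-6, 4) and radius 5


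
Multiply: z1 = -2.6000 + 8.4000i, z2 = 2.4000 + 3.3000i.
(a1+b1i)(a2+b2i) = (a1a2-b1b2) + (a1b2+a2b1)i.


Real = -2.6*2.4 - 8.4*3.3 = -6.24 - 27.72 = -33.96
Imag = -2.6*3.3 + 2.4*8.4 = -8.58 + 20.16 = 11.58

-33.9600 + 11.5800i


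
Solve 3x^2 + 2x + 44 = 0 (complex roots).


disc = 2^2 - 4*3*44 = 4 - 528 = -524
sqrt(|disc|) = sqrt(524) = 22.8910
Real part = -2/(2*3) = -0.3333
Imag part = 22.8910/(2*3) = 3.8152

-0.3333 ± 3.8152i


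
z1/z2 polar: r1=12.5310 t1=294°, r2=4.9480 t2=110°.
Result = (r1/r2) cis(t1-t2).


r = 12.5310 / 4.9480 = 2.5325
theta = 294° - 110° = 184° = 184° (mod 360)

2.5325 cis(184°)


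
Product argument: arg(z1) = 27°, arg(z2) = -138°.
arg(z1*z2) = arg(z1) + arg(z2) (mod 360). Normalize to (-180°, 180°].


arg(z1*z2) = 27° - 138° = -111°
Normalized to (-180°, 180°]: -111°

-111°


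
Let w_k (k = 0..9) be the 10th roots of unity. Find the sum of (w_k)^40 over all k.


The roots are w_k = w^k with w = e^(2*pi*i/10), and (w^k)^40 = (w^40)^k.
So S = 1 + u + u^2 + ... + u^(9) with u = w^40.
40 = 4*10 + 0, so 40 is a multiple of 10 and u = (w^10)^4 = 1.
Every one of the 10 terms equals 1: S = 10

S = 10


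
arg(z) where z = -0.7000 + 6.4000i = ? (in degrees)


Re = -0.7, Im = 6.4
arg = atan2(6.4, -0.7) = 96.2419 degrees

arg(z) = 96.2419 degrees


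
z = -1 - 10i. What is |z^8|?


|z| = sqrt(1+100) = sqrt(101) = 10.0499
|z^8| = |z|^8 = (sqrt(101))^8 = 101^4 = 104060401

|z^8| = 104060401


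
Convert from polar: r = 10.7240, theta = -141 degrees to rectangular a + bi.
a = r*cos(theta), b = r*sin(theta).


a = 10.7240*cos(-141°) = 10.7240*(-0.777146) = -8.3341
b = 10.7240*sin(-141°) = 10.7240*(-0.62932) = -6.7488

-8.3341 - 6.7488i


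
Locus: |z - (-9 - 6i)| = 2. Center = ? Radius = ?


|z - z0| = r is a circle with center z0 and radius r.
Center = (-9, -6), radius = 2

Circle with center (-9, -6) and radius 2


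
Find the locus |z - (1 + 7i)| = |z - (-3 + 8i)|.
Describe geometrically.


Equal distances means the locus is the perpendicular bisector of z1 and z2.
Midpoint = ((1+(-3))/2, (7+8)/2) = (-1.0000, 7.5000)

Perpendicular bisector through (-1.0000, 7.5000)


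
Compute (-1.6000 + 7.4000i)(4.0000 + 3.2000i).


Real = -1.6*4 - 7.4*3.2 = -6.4 - 23.68 = -30.08
Imag = -1.6*3.2 + 4*7.4 = -5.12 + 29.6 = 24.48

-30.0800 + 24.4800i


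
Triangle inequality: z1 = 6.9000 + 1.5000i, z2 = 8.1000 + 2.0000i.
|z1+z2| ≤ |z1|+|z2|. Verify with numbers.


|z1| = sqrt(6.9^2 + 1.5^2) = sqrt(49.86) = 7.0612
|z2| = sqrt(8.1^2 + 2^2) = sqrt(69.61) = 8.3433
z1+z2 = 15.0000 + 3.5000i
|z1+z2| = sqrt(237.25) = 15.4029
|z1|+|z2| = 7.0612 + 8.3433 = 15.4045

|z1+z2| = 15.4029 ≤ |z1|+|z2| = 15.4045 (verified)


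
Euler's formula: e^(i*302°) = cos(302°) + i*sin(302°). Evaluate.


cos(302°) = 0.5299
sin(302°) = -0.8480

e^(i*302°) = 0.5299 - 0.8480i


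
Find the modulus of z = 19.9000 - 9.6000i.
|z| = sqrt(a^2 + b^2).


|z| = sqrt(19.9^2 + (-9.6)^2) = sqrt(396.01 + 92.16) = sqrt(488.17) = 22.0946

|z| = 22.0946


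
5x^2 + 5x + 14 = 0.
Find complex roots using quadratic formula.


disc = 5^2 - 4*5*14 = 25 - 280 = -255
sqrt(|disc|) = sqrt(255) = 15.9687
Real part = -5/(2*5) = -0.5000
Imag part = 15.9687/(2*5) = 1.5969

-0.5000 ± 1.5969i


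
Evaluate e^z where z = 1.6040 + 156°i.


e^1.6040 = 4.9729
cos(156°) = -0.91355
sin(156°) = 0.40674
Real = 4.9729*(-0.91355) = -4.5430
Imag = 4.9729*0.40674 = 2.0227

-4.5430 + 2.0227i


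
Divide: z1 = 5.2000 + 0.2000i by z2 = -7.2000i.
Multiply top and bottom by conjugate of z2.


Conjugate of z2 = 7.2000i
Numerator: (5.2000 + 0.2000i)(7.2000i) = -1.4400 + 37.4400i
Denominator: 0^2 + (-7.2)^2 = 51.84
Result = (-1.4400 + 37.4400i)/51.84

-0.0278 + 0.7222i


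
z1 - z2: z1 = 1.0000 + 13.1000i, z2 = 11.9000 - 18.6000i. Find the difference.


Real: 1 - 11.9 = -10.9
Imag: 13.1 + 18.6 = 31.7

-10.9000 + 31.7000i


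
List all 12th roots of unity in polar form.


The 12th roots of unity are cis(360k/12°) for k=0..11
Angle step = 360/12 = 30°
Primitive root: cis(30°)
Primitive root = 0.8660 + 0.5000i

12 roots at angles: 0°, 30°, 60°, 90°, 120°, 150°, 180°, 210°, 240°, 270°, 300°, 330°


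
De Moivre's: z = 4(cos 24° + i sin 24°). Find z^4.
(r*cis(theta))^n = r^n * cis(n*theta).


r^4 = 4^4 = 256
n*theta = 4*24° = 96° = 96° (mod 360)
a = 256*cos(96°) = -26.7593
b = 256*sin(96°) = 254.5976

256 cis(96°) = -26.7593 + 254.5976i


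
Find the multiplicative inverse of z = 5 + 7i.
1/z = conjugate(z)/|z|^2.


|z|^2 = 25+49 = 74
1/z = (5 - 7i)/74

1/z = 0.0676 - 0.0946i


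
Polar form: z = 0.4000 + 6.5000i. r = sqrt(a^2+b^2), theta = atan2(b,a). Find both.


r = sqrt(0.16+42.25) = sqrt(42.41) = 6.5123
theta = atan2(6.5, 0.4) = 86.4785 degrees

r = 6.5123, theta = 86.4785 degrees


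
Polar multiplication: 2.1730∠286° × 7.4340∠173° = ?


r = 2.1730 * 7.4340 = 16.1541
theta = 286° + 173° = 459° = 99° (mod 360)

16.1541 cis(99°)


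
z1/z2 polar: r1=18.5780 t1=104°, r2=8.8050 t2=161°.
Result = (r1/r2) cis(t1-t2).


r = 18.5780 / 8.8050 = 2.1099
theta = 104° - 161° = -57° = 303° (mod 360)

2.1099 cis(303°)


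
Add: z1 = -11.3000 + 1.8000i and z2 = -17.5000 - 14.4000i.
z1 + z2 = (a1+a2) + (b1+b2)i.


Real: -11.3 - 17.5 = -28.8
Imag: 1.8 - 14.4 = -12.6

-28.8000 - 12.6000i


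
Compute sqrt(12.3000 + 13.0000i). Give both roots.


|z| = sqrt(151.29+169) = 17.8966
sqrt((|z|+a)/2) = sqrt((17.8966+12.3)/2) = sqrt(15.0983) = 3.8857
sqrt((|z|-a)/2) = sqrt((17.8966-12.3)/2) = sqrt(2.7983) = 1.6728

±(3.8857 + 1.6728i) i.e. 3.8857 + 1.6728i and -3.8857 - 1.6728i


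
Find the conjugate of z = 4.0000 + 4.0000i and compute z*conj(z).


z_bar = 4.0000 - 4.0000i
z*z_bar = 4^2 + 4^2 = 16 + 16 = 32

z_bar = 4.0000 - 4.0000i, z*z_bar = 32


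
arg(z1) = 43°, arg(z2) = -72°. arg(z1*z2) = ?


arg(z1*z2) = 43° - 72° = -29°
Normalized to (-180°, 180°]: -29°

-29°


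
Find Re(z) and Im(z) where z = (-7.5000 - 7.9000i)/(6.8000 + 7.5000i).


Multiply by conjugate: (-7.5000 - 7.9000i)(6.8000 - 7.5000i) / (6.8^2 + 7.5^2)
Numerator real = -7.5*6.8 - (7.9)*7.5 = -110.25
Numerator imag = -7.9*6.8 - (-7.5)*7.5 = 2.53
Denominator = 102.49
Re(z) = -110.25/102.49 = -1.0757
Im(z) = 2.53/102.49 = 0.0247

Re(z) = -1.0757, Im(z) = 0.0247


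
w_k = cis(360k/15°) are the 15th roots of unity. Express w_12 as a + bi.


Angle = 360*12/15 = 288°
a = cos(288°) = 0.3090
b = sin(288°) = -0.9511

0.3090 - 0.9511i


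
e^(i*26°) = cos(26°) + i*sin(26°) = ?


cos(26°) = 0.8988
sin(26°) = 0.4384

e^(i*26°) = 0.8988 + 0.4384i


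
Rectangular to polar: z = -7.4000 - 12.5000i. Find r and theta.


r = sqrt(54.76+156.25) = sqrt(211.01) = 14.5262
theta = atan2(-12.5, -7.4) = -120.6255 degrees

r = 14.5262, theta = -120.6255 degrees


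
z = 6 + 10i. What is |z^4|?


|z| = sqrt(36+100) = sqrt(136) = 11.6619
|z^4| = |z|^4 = (sqrt(136))^4 = 136^2 = 18496

|z^4| = 18496


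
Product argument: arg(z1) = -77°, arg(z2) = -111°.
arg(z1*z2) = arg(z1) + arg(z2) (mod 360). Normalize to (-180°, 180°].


arg(z1*z2) = -77° - 111° = -188°
Normalized to (-180°, 180°]: 172°

172°


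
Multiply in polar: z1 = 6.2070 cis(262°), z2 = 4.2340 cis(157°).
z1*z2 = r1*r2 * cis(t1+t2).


r = 6.2070 * 4.2340 = 26.2804
theta = 262° + 157° = 419° = 59° (mod 360)

26.2804 cis(59°)


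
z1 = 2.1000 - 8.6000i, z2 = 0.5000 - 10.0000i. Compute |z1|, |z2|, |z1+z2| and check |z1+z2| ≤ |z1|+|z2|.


|z1| = sqrt(2.1^2 + (-8.6)^2) = sqrt(78.37) = 8.8527
|z2| = sqrt(0.5^2 + (-10)^2) = sqrt(100.25) = 10.0125
z1+z2 = 2.6000 - 18.6000i
|z1+z2| = sqrt(352.72) = 18.7808
|z1|+|z2| = 8.8527 + 10.0125 = 18.8652

|z1+z2| = 18.7808 ≤ |z1|+|z2| = 18.8652 (verified)


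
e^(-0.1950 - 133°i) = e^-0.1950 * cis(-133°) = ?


e^-0.1950 = 0.82283
cos(-133°) = -0.682
sin(-133°) = -0.7314
Real = 0.82283*(-0.682) = -0.5612
Imag = 0.82283*(-0.7314) = -0.6018

-0.5612 - 0.6018i


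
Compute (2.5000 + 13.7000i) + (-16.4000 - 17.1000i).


Real: 2.5 - 16.4 = -13.9
Imag: 13.7 - 17.1 = -3.4

-13.9000 - 3.4000i


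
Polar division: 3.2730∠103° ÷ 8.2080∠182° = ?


r = 3.2730 / 8.2080 = 0.3988
theta = 103° - 182° = -79° = 281° (mod 360)

0.3988 cis(281°)


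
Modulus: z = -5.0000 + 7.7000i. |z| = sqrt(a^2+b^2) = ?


|z| = sqrt((-5)^2 + 7.7^2) = sqrt(25 + 59.29) = sqrt(84.29) = 9.1810

|z| = 9.1810


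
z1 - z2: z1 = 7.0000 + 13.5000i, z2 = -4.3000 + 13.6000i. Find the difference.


Real: 7 + 4.3 = 11.3
Imag: 13.5 - 13.6 = -0.1

11.3000 - 0.1000i


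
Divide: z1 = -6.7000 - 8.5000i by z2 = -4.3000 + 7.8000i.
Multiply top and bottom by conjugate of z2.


Conjugate of z2 = -4.3000 - 7.8000i
Numerator: (-6.7000 - 8.5000i)(-4.3000 - 7.8000i) = -37.4900 + 88.8100i
Denominator: (-4.3)^2 + 7.8^2 = 79.33
Result = (-37.4900 + 88.8100i)/79.33

-0.4726 + 1.1195i


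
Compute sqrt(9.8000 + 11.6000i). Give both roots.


|z| = sqrt(96.04+134.56) = 15.1855
sqrt((|z|+a)/2) = sqrt((15.1855+9.8)/2) = sqrt(12.4928) = 3.5345
sqrt((|z|-a)/2) = sqrt((15.1855-9.8)/2) = sqrt(2.6928) = 1.6410

±(3.5345 + 1.6410i) i.e. 3.5345 + 1.6410i and -3.5345 - 1.6410i


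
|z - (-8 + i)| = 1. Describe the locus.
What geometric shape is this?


|z - z0| = r is a circle with center z0 and radius r.
Center = (-8, 1), radius = 1

Circle with center (-8, 1) and radius 1


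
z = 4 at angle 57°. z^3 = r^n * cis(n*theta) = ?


r^3 = 4^3 = 64
n*theta = 3*57° = 171° = 171° (mod 360)
a = 64*cos(171°) = -63.2121
b = 64*sin(171°) = 10.0118

64 cis(171°) = -63.2121 + 10.0118i


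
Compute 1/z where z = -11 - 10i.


|z|^2 = 121+100 = 221
1/z = (-11 + 10i)/221

1/z = -0.0498 + 0.0452i


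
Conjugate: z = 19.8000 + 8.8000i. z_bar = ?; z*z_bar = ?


z_bar = 19.8000 - 8.8000i
z*z_bar = 19.8^2 + 8.8^2 = 392.04 + 77.44 = 469.48

z_bar = 19.8000 - 8.8000i, z*z_bar = 469.48


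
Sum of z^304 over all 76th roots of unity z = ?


The roots are w_k = w^k with w = e^(2*pi*i/76), and (w^k)^304 = (w^304)^k.
So S = 1 + u + u^2 + ... + u^(75) with u = w^304.
304 = 4*76 + 0, so 304 is a multiple of 76 and u = (w^76)^4 = 1.
Every one of the 76 terms equals 1: S = 76

S = 76


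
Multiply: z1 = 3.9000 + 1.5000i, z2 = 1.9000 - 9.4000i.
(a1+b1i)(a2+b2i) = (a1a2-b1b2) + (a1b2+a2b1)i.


Real = 3.9*1.9 - 1.5*(-9.4) = 7.41 - (-14.1) = 21.51
Imag = 3.9*(-9.4) + 1.9*1.5 = -36.66 + 2.85 = -33.81

21.5100 - 33.8100i


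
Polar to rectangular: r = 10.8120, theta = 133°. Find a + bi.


a = 10.8120*cos(133°) = 10.8120*(-0.682) = -7.3738
b = 10.8120*sin(133°) = 10.8120*0.73135 = 7.9074

-7.3738 + 7.9074i


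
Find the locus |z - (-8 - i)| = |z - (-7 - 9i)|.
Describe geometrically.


Equal distances means the locus is the perpendicular bisector of z1 and z2.
Midpoint = ((-8+(-7))/2, (-1+(-9))/2) = (-7.5000, -5.0000)

Perpendicular bisector through (-7.5000, -5.0000)


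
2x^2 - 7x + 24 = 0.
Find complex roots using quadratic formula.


disc = (-7)^2 - 4*2*24 = 49 - 192 = -143
sqrt(|disc|) = sqrt(143) = 11.9583
Real part = 7/(2*2) = 1.7500
Imag part = 11.9583/(2*2) = 2.9896

1.7500 ± 2.9896i


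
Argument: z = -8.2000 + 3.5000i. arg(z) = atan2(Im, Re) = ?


Re = -8.2, Im = 3.5
arg = atan2(3.5, -8.2) = 156.8858 degrees

arg(z) = 156.8858 degrees


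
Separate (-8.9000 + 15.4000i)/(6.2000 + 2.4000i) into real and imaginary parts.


Multiply by conjugate: (-8.9000 + 15.4000i)(6.2000 - 2.4000i) / (6.2^2 + 2.4^2)
Numerator real = -8.9*6.2 + 15.4*2.4 = -18.22
Numerator imag = 15.4*6.2 - (-8.9)*2.4 = 116.84
Denominator = 44.2
Re(z) = -18.22/44.2 = -0.4122
Im(z) = 116.84/44.2 = 2.6434

Re(z) = -0.4122, Im(z) = 2.6434


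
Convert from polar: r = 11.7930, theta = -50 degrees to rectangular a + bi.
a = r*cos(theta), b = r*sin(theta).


a = 11.7930*cos(-50°) = 11.7930*0.64279 = 7.5804
b = 11.7930*sin(-50°) = 11.7930*(-0.766044) = -9.0340

7.5804 - 9.0340i


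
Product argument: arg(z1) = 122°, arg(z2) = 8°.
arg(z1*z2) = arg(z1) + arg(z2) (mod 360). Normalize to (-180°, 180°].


arg(z1*z2) = 122° + 8° = 130°
Normalized to (-180°, 180°]: 130°

130°


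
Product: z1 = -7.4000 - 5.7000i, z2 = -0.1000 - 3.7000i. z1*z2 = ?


Real = -7.4*(-0.1) - (-5.7)*(-3.7) = 0.74 - 21.09 = -20.35
Imag = -7.4*(-3.7) - (0.1)*(-5.7) = 27.38 + 0.57 = 27.95

-20.3500 + 27.9500i


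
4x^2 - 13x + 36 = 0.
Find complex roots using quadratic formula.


disc = (-13)^2 - 4*4*36 = 169 - 576 = -407
sqrt(|disc|) = sqrt(407) = 20.1742
Real part = 13/(2*4) = 1.6250
Imag part = 20.1742/(2*4) = 2.5218

1.6250 ± 2.5218i


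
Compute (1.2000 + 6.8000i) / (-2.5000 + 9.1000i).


Conjugate of z2 = -2.5000 - 9.1000i
Numerator: (1.2000 + 6.8000i)(-2.5000 - 9.1000i) = 58.8800 - 27.9200i
Denominator: (-2.5)^2 + 9.1^2 = 89.06
Result = (58.8800 - 27.9200i)/89.06

0.6611 - 0.3135i


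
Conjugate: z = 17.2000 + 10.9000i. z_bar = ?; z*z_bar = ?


z_bar = 17.2000 - 10.9000i
z*z_bar = 17.2^2 + 10.9^2 = 295.84 + 118.81 = 414.65

z_bar = 17.2000 - 10.9000i, z*z_bar = 414.65


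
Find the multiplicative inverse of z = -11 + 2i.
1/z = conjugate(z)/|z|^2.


|z|^2 = 121+4 = 125
1/z = (-11 - 2i)/125

1/z = -0.0880 - 0.0160i


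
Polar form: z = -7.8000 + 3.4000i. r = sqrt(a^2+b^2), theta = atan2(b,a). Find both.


r = sqrt(60.84+11.56) = sqrt(72.4) = 8.5088
theta = atan2(3.4, -7.8) = 156.4477 degrees

r = 8.5088, theta = 156.4477 degrees


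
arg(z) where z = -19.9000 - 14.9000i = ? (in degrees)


Re = -19.9, Im = -14.9
arg = atan2(-14.9, -19.9) = -143.1762 degrees

arg(z) = -143.1762 degrees


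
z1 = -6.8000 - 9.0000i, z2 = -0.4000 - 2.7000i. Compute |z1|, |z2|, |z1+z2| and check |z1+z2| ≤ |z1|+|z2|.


|z1| = sqrt((-6.8)^2 + (-9)^2) = sqrt(127.24) = 11.2801
|z2| = sqrt((-0.4)^2 + (-2.7)^2) = sqrt(7.45) = 2.7295
z1+z2 = -7.2000 - 11.7000i
|z1+z2| = sqrt(188.73) = 13.7379
|z1|+|z2| = 11.2801 + 2.7295 = 14.0096

|z1+z2| = 13.7379 ≤ |z1|+|z2| = 14.0096 (verified)


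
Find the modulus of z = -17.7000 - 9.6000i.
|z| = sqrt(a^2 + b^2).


|z| = sqrt((-17.7)^2 + (-9.6)^2) = sqrt(313.29 + 92.16) = sqrt(405.45) = 20.1358

|z| = 20.1358


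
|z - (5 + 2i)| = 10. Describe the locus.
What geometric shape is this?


|z - z0| = r is a circle with center z0 and radius r.
Center = (5, 2), radius = 10

Circle with center (5, 2) and radius 10


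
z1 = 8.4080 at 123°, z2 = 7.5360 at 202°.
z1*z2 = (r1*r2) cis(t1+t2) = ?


r = 8.4080 * 7.5360 = 63.3627
theta = 123° + 202° = 325° = 325° (mod 360)

63.3627 cis(325°)


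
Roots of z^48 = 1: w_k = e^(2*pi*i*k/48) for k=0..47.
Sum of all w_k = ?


The sum of all 48th roots of unity is 0.
Geometric series: (1 - w^48)/(1 - w) = (1-1)/(1-w) = 0 since w^48 = 1, w ≠ 1.
Alternatively: coefficient of z^47 in z^48 - 1 is 0.

0


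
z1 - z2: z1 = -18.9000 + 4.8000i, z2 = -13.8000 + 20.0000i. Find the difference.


Real: -18.9 + 13.8 = -5.1
Imag: 4.8 - 20 = -15.2

-5.1000 - 15.2000i


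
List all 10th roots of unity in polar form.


The 10th roots of unity are cis(360k/10°) for k=0..9
Angle step = 360/10 = 36°
Primitive root: cis(36°)
Primitive root = 0.8090 + 0.5878i

10 roots at angles: 0°, 36°, 72°, 108°, 144°, 180°, 216°, 252°, 288°, 324°


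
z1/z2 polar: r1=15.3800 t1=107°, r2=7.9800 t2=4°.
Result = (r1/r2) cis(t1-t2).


r = 15.3800 / 7.9800 = 1.9273
theta = 107° - 4° = 103° = 103° (mod 360)

1.9273 cis(103°)


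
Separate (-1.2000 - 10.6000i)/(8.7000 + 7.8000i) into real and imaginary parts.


Multiply by conjugate: (-1.2000 - 10.6000i)(8.7000 - 7.8000i) / (8.7^2 + 7.8^2)
Numerator real = -1.2*8.7 - (10.6)*7.8 = -93.12
Numerator imag = -10.6*8.7 - (-1.2)*7.8 = -82.86
Denominator = 136.53
Re(z) = -93.12/136.53 = -0.6820
Im(z) = -82.86/136.53 = -0.6069

Re(z) = -0.6820, Im(z) = -0.6069


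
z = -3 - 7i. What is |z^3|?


|z| = sqrt(9+49) = sqrt(58) = 7.6158
|z^3| = |z|^3 = (sqrt(58))^3 = 58*sqrt(58)

|z^3| = 58*sqrt(58) ≈ 441.7148


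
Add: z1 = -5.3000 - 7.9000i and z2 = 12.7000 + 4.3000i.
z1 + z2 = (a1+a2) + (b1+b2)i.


Real: -5.3 + 12.7 = 7.4
Imag: -7.9 + 4.3 = -3.6

7.4000 - 3.6000i


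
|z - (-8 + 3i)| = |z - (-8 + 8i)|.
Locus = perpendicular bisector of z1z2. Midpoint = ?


Equal distances means the locus is the perpendicular bisector of z1 and z2.
Midpoint = ((-8+(-8))/2, (3+8)/2) = (-8.0000, 5.5000)

Perpendicular bisector through (-8.0000, 5.5000)


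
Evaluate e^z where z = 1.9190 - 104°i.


e^1.9190 = 6.8141
cos(-104°) = -0.24192
sin(-104°) = -0.9703
Real = 6.8141*(-0.24192) = -1.6485
Imag = 6.8141*(-0.9703) = -6.6117

-1.6485 - 6.6117i


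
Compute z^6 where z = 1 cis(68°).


r^6 = 1^6 = 1
n*theta = 6*68° = 408° = 48° (mod 360)
a = 1*cos(48°) = 0.6691
b = 1*sin(48°) = 0.7431

1 cis(48°) = 0.6691 + 0.7431i


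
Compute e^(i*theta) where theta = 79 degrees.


cos(79°) = 0.1908
sin(79°) = 0.9816

e^(i*79°) = 0.1908 + 0.9816i


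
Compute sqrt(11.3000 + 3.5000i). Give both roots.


|z| = sqrt(127.69+12.25) = 11.8296
sqrt((|z|+a)/2) = sqrt((11.8296+11.3)/2) = sqrt(11.5648) = 3.4007
sqrt((|z|-a)/2) = sqrt((11.8296-11.3)/2) = sqrt(0.2648) = 0.5146

±(3.4007 + 0.5146i) i.e. 3.4007 + 0.5146i and -3.4007 - 0.5146i


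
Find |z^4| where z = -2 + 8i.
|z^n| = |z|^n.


|z| = sqrt(4+64) = sqrt(68) = 8.2462
|z^4| = |z|^4 = (sqrt(68))^4 = 68^2 = 4624

|z^4| = 4624


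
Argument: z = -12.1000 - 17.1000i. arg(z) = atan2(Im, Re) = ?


Re = -12.1, Im = -17.1
arg = atan2(-17.1, -12.1) = -125.2833 degrees

arg(z) = -125.2833 degrees


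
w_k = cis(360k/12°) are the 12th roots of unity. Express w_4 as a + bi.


Angle = 360*4/12 = 120°
a = cos(120°) = -0.5000
b = sin(120°) = 0.8660

-0.5000 + 0.8660i


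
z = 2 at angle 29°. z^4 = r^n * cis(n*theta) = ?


r^4 = 2^4 = 16
n*theta = 4*29° = 116° = 116° (mod 360)
a = 16*cos(116°) = -7.0139
b = 16*sin(116°) = 14.3807

16 cis(116°) = -7.0139 + 14.3807i


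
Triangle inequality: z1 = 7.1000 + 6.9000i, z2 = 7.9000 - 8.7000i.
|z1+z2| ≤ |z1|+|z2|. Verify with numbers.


|z1| = sqrt(7.1^2 + 6.9^2) = sqrt(98.02) = 9.9005
|z2| = sqrt(7.9^2 + (-8.7)^2) = sqrt(138.1) = 11.7516
z1+z2 = 15.0000 - 1.8000i
|z1+z2| = sqrt(228.24) = 15.1076
|z1|+|z2| = 9.9005 + 11.7516 = 21.6521

|z1+z2| = 15.1076 ≤ |z1|+|z2| = 21.6521 (verified)


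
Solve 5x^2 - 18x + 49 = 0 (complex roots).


disc = (-18)^2 - 4*5*49 = 324 - 980 = -656
sqrt(|disc|) = sqrt(656) = 25.6125
Real part = 18/(2*5) = 1.8000
Imag part = 25.6125/(2*5) = 2.5612

1.8000 ± 2.5612i


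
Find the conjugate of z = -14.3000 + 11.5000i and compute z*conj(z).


z_bar = -14.3000 - 11.5000i
z*z_bar = (-14.3)^2 + 11.5^2 = 204.49 + 132.25 = 336.74

z_bar = -14.3000 - 11.5000i, z*z_bar = 336.74


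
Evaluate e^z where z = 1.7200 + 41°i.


e^1.7200 = 5.5845
cos(41°) = 0.75471
sin(41°) = 0.65606
Real = 5.5845*0.75471 = 4.2147
Imag = 5.5845*0.65606 = 3.6638

4.2147 + 3.6638i


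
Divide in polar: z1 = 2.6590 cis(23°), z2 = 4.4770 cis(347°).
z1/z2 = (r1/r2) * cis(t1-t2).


r = 2.6590 / 4.4770 = 0.5939
theta = 23° - 347° = -324° = 36° (mod 360)

0.5939 cis(36°)


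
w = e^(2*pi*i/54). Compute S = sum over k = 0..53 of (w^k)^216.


The roots are w_k = w^k with w = e^(2*pi*i/54), and (w^k)^216 = (w^216)^k.
So S = 1 + u + u^2 + ... + u^(53) with u = w^216.
216 = 4*54 + 0, so 216 is a multiple of 54 and u = (w^54)^4 = 1.
Every one of the 54 terms equals 1: S = 54

S = 54


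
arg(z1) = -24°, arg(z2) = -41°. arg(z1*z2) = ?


arg(z1*z2) = -24° - 41° = -65°
Normalized to (-180°, 180°]: -65°

-65°


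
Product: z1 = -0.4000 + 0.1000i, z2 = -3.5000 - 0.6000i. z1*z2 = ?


Real = -0.4*(-3.5) - 0.1*(-0.6) = 1.4 - (-0.06) = 1.46
Imag = -0.4*(-0.6) - (3.5)*0.1 = 0.24 - (0.35) = -0.11

1.4600 - 0.1100i


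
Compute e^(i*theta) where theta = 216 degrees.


cos(216°) = -0.8090
sin(216°) = -0.5878

e^(i*216°) = -0.8090 - 0.5878i


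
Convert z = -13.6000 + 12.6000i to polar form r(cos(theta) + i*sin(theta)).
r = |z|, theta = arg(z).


r = sqrt(184.96+158.76) = sqrt(343.72) = 18.5397
theta = atan2(12.6, -13.6) = 137.1858 degrees

r = 18.5397, theta = 137.1858 degrees


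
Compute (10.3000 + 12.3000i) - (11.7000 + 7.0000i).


Real: 10.3 - 11.7 = -1.4
Imag: 12.3 - 7 = 5.3

-1.4000 + 5.3000i


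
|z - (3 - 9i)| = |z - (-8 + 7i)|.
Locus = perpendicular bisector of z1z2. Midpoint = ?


Equal distances means the locus is the perpendicular bisector of z1 and z2.
Midpoint = ((3+(-8))/2, (-9+7)/2) = (-2.5000, -1.0000)

Perpendicular bisector through (-2.5000, -1.0000)


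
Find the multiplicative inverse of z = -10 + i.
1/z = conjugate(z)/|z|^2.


|z|^2 = 100+1 = 101
1/z = (-10 - 1i)/101

1/z = -0.0990 - 0.0099i


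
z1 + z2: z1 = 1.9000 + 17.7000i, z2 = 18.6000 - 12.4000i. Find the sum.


Real: 1.9 + 18.6 = 20.5
Imag: 17.7 - 12.4 = 5.3

20.5000 + 5.3000i


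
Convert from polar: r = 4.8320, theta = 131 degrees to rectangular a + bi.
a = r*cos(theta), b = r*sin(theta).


a = 4.8320*cos(131°) = 4.8320*(-0.65606) = -3.1701
b = 4.8320*sin(131°) = 4.8320*0.75471 = 3.6468

-3.1701 + 3.6468i


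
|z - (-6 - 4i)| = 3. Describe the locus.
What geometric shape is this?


|z - z0| = r is a circle with center z0 and radius r.
Center = (-6, -4), radius = 3

Circle with center (-6, -4) and radius 3


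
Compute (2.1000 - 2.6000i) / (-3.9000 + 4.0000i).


Conjugate of z2 = -3.9000 - 4.0000i
Numerator: (2.1000 - 2.6000i)(-3.9000 - 4.0000i) = -18.5900 + 1.7400i
Denominator: (-3.9)^2 + 4^2 = 31.21
Result = (-18.5900 + 1.7400i)/31.21

-0.5956 + 0.0558i


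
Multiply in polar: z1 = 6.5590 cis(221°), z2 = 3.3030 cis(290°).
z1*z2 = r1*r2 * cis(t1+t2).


r = 6.5590 * 3.3030 = 21.6644
theta = 221° + 290° = 511° = 151° (mod 360)

21.6644 cis(151°)


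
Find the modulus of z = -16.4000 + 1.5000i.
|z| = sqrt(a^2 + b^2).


|z| = sqrt((-16.4)^2 + 1.5^2) = sqrt(268.96 + 2.25) = sqrt(271.21) = 16.4685

|z| = 16.4685
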